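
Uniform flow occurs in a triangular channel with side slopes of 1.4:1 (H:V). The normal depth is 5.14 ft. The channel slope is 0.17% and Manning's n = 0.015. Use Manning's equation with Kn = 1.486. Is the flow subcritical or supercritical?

subcritical

For a triangular section with side slope z = 1.4: A = zy² = 1.4×5.14² = 36.99 ft²; P = 2y√(1+z²) = 2×5.14×1.72 = 17.69 ft.
Hydraulic radius R = A/P = 36.99/17.69 = 2.091 ft.
V = (1.486/n) R^(2/3) √S = (1.486/0.015) × 2.091^(2/3) × √0.0017 = 6.68 ft/s. Hydraulic depth D_h = A/T = 36.99/14.39 = 2.57 ft.
Froude number Fr = V/√(g·D_h) = 6.68/√(32.2×2.57) = 0.734, which is less than 1, so the flow is subcritical.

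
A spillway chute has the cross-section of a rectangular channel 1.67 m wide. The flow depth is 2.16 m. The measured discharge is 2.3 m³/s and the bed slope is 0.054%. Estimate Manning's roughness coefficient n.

n = 0.026

Flow area A = b·y = 1.67 × 2.16 = 3.607 m². Wetted perimeter P = b + 2y = 1.67 + 2×2.16 = 5.99 m.
Hydraulic radius R = A/P = 3.607/5.99 = 0.6022 m.
Rearranging Manning's equation: n = (1/Q) A R^(2/3) S^(1/2) = (1/2.3) × 3.607 × 0.6022^(2/3) × √0.00054 = 0.026.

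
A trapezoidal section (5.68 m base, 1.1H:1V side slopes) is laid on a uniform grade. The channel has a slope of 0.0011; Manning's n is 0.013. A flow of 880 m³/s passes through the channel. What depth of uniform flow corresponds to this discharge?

Manning's equation rearranged: A R^(2/3) = nQ / (1·√S) = 0.013 × 880 / (√0.0011) = 344.9.
Try y = 7.78 m: A R^(2/3) = 271.9 — low.
Try y = 10.6 m: A R^(2/3) = 533.2 — high.
Try y = 8.69 m: A R^(2/3) = 344.8 — close enough.

y_n = 8.69 m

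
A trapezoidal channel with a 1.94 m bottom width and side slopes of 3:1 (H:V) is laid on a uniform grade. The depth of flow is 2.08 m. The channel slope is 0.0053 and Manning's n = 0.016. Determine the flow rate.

With bottom width b = 1.94 m and side slope z = 3: A = (b + zy)y = (1.94 + 3×2.08)×2.08 = 17.01 m²; P = b + 2y√(1+z²) = 1.94 + 2×2.08×3.162 = 15.1 m.
Hydraulic radius R = A/P = 17.01/15.1 = 1.127 m.
Manning's equation: Q = (1/n) A R^(2/3) S^(1/2) = (1/0.016) × 17.01 × 1.127^(2/3) × 0.0053^(1/2) = 83.8 m³/s.

Q = 83.8 m³/s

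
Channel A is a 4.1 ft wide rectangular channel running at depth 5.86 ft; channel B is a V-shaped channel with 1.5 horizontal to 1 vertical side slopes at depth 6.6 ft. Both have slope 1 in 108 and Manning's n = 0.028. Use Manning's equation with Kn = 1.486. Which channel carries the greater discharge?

channel B

Channel A: Flow area A = b·y = 4.1 × 5.86 = 24.03 ft². Wetted perimeter P = b + 2y = 4.1 + 2×5.86 = 15.82 ft. Hydraulic radius R = A/P = 24.03/15.82 = 1.519 ft. Q_A = (1.486/0.028)·24.03·1.519^(2/3)·√0.009259 = 162.1 ft³/s.
Channel B: For a triangular section with side slope z = 1.5: A = zy² = 1.5×6.6² = 65.34 ft²; P = 2y√(1+z²) = 2×6.6×1.803 = 23.8 ft. Hydraulic radius R = A/P = 65.34/23.8 = 2.746 ft. Q_B = (1.486/0.028)·65.34·2.746^(2/3)·√0.009259 = 654.3 ft³/s.
Q_A = 162.1 ft³/s vs Q_B = 654.3 ft³/s, so channel B carries more.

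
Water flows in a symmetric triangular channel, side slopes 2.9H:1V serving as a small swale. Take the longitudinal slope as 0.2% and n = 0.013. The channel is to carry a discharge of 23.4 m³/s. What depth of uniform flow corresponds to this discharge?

Manning's equation rearranged: A R^(2/3) = nQ / (1·√S) = 0.013 × 23.4 / (√0.002) = 6.802.
At y = 1.85 m: A R^(2/3) = 9.076 — too large.
At y = 1.3 m: A R^(2/3) = 3.542 — too small.
At y = 1.66 m: A R^(2/3) = 6.798 — matches.

y_n = 1.66 m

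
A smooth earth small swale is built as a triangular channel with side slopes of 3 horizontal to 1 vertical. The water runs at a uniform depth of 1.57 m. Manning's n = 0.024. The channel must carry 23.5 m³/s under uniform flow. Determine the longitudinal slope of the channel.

For a triangular section with side slope z = 3: A = zy² = 3×1.57² = 7.395 m²; P = 2y√(1+z²) = 2×1.57×3.162 = 9.93 m.
Hydraulic radius R = A/P = 7.395/9.93 = 0.7447 m.
From Manning's equation, S = [nQ / (1 A R^(2/3))]² = [0.024 × 23.5 / (1 × 7.395 × 0.7447^(2/3))]² = 0.00862.

S = 0.00862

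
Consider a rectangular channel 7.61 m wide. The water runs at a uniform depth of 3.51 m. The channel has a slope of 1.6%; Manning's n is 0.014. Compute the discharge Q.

Q = 361 m³/s

Flow area A = b·y = 7.61 × 3.51 = 26.71 m². Wetted perimeter P = b + 2y = 7.61 + 2×3.51 = 14.63 m.
Hydraulic radius R = A/P = 26.71/14.63 = 1.826 m.
Manning's equation: Q = (1/n) A R^(2/3) S^(1/2) = (1/0.014) × 26.71 × 1.826^(2/3) × 0.016^(1/2) = 361 m³/s.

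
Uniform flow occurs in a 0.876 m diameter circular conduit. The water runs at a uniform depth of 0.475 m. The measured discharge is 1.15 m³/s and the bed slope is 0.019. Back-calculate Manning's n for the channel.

n = 0.015

For a circular section of diameter D = 0.876 m at depth y = 0.475 m, the central angle is θ = 2 arccos(1 − 2y/D) = 3.311 rad. Then A = (D²/8)(θ − sin θ) = 0.3337 m² and P = Dθ/2 = 1.45 m.
Hydraulic radius R = A/P = 0.3337/1.45 = 0.2301 m.
Rearranging Manning's equation: n = (1/Q) A R^(2/3) S^(1/2) = (1/1.15) × 0.3337 × 0.2301^(2/3) × √0.019 = 0.015.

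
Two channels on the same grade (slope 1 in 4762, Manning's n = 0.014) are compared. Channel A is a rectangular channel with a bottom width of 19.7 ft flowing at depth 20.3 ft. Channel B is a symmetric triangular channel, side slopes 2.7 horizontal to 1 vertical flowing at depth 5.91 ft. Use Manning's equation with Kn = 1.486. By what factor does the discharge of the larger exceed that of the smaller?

7.59

Channel A: Flow area A = b·y = 19.7 × 20.3 = 399.9 ft². Wetted perimeter P = b + 2y = 19.7 + 2×20.3 = 60.3 ft. Hydraulic radius R = A/P = 399.9/60.3 = 6.632 ft. Q_A = (1.486/0.014)·399.9·6.632^(2/3)·√0.00021 = 2171 ft³/s.
Channel B: For a triangular section with side slope z = 2.7: A = zy² = 2.7×5.91² = 94.31 ft²; P = 2y√(1+z²) = 2×5.91×2.879 = 34.03 ft. Hydraulic radius R = A/P = 94.31/34.03 = 2.771 ft. Q_B = (1.486/0.014)·94.31·2.771^(2/3)·√0.00021 = 286.2 ft³/s.
The larger discharge is 2171 ft³/s and the smaller is 286.2 ft³/s; the ratio is 7.59.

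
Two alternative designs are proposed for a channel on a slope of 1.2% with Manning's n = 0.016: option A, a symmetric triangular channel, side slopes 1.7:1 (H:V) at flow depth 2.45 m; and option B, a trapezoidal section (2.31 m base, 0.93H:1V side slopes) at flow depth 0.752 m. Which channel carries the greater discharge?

Channel A: For a triangular section with side slope z = 1.7: A = zy² = 1.7×2.45² = 10.2 m²; P = 2y√(1+z²) = 2×2.45×1.972 = 9.664 m. Hydraulic radius R = A/P = 10.2/9.664 = 1.056 m. Q_A = (1/0.016)·10.2·1.056^(2/3)·√0.012 = 72.44 m³/s.
Channel B: With bottom width b = 2.31 m and side slope z = 0.93: A = (b + zy)y = (2.31 + 0.93×0.752)×0.752 = 2.263 m²; P = b + 2y√(1+z²) = 2.31 + 2×0.752×1.366 = 4.364 m. Hydraulic radius R = A/P = 2.263/4.364 = 0.5186 m. Q_B = (1/0.016)·2.263·0.5186^(2/3)·√0.012 = 10 m³/s.
Q_A = 72.44 m³/s vs Q_B = 10 m³/s, so channel A carries more.

channel A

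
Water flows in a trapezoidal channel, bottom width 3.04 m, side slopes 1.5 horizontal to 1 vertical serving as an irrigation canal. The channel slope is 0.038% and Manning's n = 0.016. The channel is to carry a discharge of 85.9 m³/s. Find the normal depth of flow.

Manning's equation rearranged: A R^(2/3) = nQ / (1·√S) = 0.016 × 85.9 / (√0.00038) = 70.51.
Try y = 3.77 m: A R^(2/3) = 51.53 — too small.
Try y = 5.06 m: A R^(2/3) = 99.79 — too large.
Try y = 4.34 m: A R^(2/3) = 70.49 — close enough.

y_n = 4.34 m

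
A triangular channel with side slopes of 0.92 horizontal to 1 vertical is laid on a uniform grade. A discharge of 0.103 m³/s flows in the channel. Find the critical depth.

y_c = 0.303 m

At critical depth, Q² T / (g A³) = 1, i.e. A³/T = Q²/g = 0.103²/9.81 = 0.001081.
Trying y = 0.244 m: A³/T = 0.000366 — short.
Trying y = 0.374 m: A³/T = 0.003097 — over.
Trying y = 0.303 m: A³/T = 0.001081 — close enough.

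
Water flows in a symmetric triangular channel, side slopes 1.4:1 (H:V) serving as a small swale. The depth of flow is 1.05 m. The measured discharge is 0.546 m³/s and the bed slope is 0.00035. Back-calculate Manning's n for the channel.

For a triangular section with side slope z = 1.4: A = zy² = 1.4×1.05² = 1.544 m²; P = 2y√(1+z²) = 2×1.05×1.72 = 3.613 m.
Hydraulic radius R = A/P = 1.544/3.613 = 0.4272 m.
Rearranging Manning's equation: n = (1/Q) A R^(2/3) S^(1/2) = (1/0.546) × 1.544 × 0.4272^(2/3) × √0.00035 = 0.03.

n = 0.03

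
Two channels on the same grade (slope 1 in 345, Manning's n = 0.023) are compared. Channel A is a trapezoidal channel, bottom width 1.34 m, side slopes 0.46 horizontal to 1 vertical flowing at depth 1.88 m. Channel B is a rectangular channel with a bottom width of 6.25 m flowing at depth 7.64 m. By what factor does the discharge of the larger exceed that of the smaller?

23.6

Channel A: With bottom width b = 1.34 m and side slope z = 0.46: A = (b + zy)y = (1.34 + 0.46×1.88)×1.88 = 4.145 m²; P = b + 2y√(1+z²) = 1.34 + 2×1.88×1.101 = 5.479 m. Hydraulic radius R = A/P = 4.145/5.479 = 0.7566 m. Q_A = (1/0.023)·4.145·0.7566^(2/3)·√0.002899 = 8.056 m³/s.
Channel B: Flow area A = b·y = 6.25 × 7.64 = 47.75 m². Wetted perimeter P = b + 2y = 6.25 + 2×7.64 = 21.53 m. Hydraulic radius R = A/P = 47.75/21.53 = 2.218 m. Q_B = (1/0.023)·47.75·2.218^(2/3)·√0.002899 = 190.1 m³/s.
The larger discharge is 190.1 m³/s and the smaller is 8.056 m³/s; the ratio is 23.6.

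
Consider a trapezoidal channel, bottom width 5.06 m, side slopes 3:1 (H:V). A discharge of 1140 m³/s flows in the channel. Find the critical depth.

At critical depth, Q² T / (g A³) = 1, i.e. A³/T = Q²/g = 1140²/9.81 = 132500.
Trying y = 5.66 m: A³/T = 49750 — low.
Trying y = 7.98 m: A³/T = 234100 — high.
Trying y = 7.04 m: A³/T = 132400 — ≈ 132500.

y_c = 7.04 m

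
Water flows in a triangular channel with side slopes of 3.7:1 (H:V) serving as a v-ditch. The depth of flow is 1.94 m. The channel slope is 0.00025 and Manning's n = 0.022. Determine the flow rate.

Q = 9.58 m³/s

For a triangular section with side slope z = 3.7: A = zy² = 3.7×1.94² = 13.93 m²; P = 2y√(1+z²) = 2×1.94×3.833 = 14.87 m.
Hydraulic radius R = A/P = 13.93/14.87 = 0.9364 m.
Manning's equation: Q = (1/n) A R^(2/3) S^(1/2) = (1/0.022) × 13.93 × 0.9364^(2/3) × 0.00025^(1/2) = 9.58 m³/s.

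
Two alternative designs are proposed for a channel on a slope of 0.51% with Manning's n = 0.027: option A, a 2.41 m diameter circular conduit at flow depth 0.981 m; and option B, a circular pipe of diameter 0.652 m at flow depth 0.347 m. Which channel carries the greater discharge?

channel A

Channel A: For a circular section of diameter D = 2.41 m at depth y = 0.981 m, the central angle is θ = 2 arccos(1 − 2y/D) = 2.768 rad. Then A = (D²/8)(θ − sin θ) = 1.744 m² and P = Dθ/2 = 3.335 m. Hydraulic radius R = A/P = 1.744/3.335 = 0.523 m. Q_A = (1/0.027)·1.744·0.523^(2/3)·√0.0051 = 2.994 m³/s.
Channel B: For a circular section of diameter D = 0.652 m at depth y = 0.347 m, the central angle is θ = 2 arccos(1 − 2y/D) = 3.271 rad. Then A = (D²/8)(θ − sin θ) = 0.1806 m² and P = Dθ/2 = 1.066 m. Hydraulic radius R = A/P = 0.1806/1.066 = 0.1694 m. Q_B = (1/0.027)·0.1806·0.1694^(2/3)·√0.0051 = 0.1463 m³/s.
Q_A = 2.994 m³/s vs Q_B = 0.1463 m³/s, so channel A carries more.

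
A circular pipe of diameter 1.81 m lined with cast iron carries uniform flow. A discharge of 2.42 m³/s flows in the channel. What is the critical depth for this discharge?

y_c = 0.758 m

At critical depth, Q² T / (g A³) = 1, i.e. A³/T = Q²/g = 2.42²/9.81 = 0.597.
At y = 0.826 m: A³/T = 0.8297 — high.
At y = 0.63 m: A³/T = 0.2931 — low.
At y = 0.758 m: A³/T = 0.597 — ≈ 0.597.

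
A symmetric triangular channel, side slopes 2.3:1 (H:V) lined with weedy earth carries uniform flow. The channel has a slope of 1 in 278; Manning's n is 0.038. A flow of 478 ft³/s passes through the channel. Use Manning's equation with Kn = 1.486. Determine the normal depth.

y_n = 6.53 ft

Manning's equation rearranged: A R^(2/3) = nQ / (1.486·√S) = 0.038 × 478 / (1.486 × √0.003597) = 203.8.
Trying y = 5.59 ft: A R^(2/3) = 134.6 — too small.
Trying y = 7.59 ft: A R^(2/3) = 304.3 — too large.
Trying y = 6.53 ft: A R^(2/3) = 203.7 — ≈ 203.8.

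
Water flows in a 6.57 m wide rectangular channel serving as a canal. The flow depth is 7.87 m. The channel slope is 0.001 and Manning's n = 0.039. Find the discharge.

Flow area A = b·y = 6.57 × 7.87 = 51.71 m². Wetted perimeter P = b + 2y = 6.57 + 2×7.87 = 22.31 m.
Hydraulic radius R = A/P = 51.71/22.31 = 2.318 m.
Manning's equation: Q = (1/n) A R^(2/3) S^(1/2) = (1/0.039) × 51.71 × 2.318^(2/3) × 0.001^(1/2) = 73.4 m³/s.

Q = 73.4 m³/s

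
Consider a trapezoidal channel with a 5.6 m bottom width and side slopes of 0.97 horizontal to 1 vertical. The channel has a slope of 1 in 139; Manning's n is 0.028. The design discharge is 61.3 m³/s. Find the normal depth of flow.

Manning's equation rearranged: A R^(2/3) = nQ / (1·√S) = 0.028 × 61.3 / (√0.007194) = 20.24.
Trying y = 1.74 m: A R^(2/3) = 14.43 — short.
Trying y = 2.11 m: A R^(2/3) = 20.25 — ≈ 20.24.

y_n = 2.11 m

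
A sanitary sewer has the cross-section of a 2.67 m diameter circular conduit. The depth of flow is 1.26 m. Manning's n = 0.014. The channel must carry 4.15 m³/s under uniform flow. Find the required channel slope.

For a circular section of diameter D = 2.67 m at depth y = 1.26 m, the central angle is θ = 2 arccos(1 − 2y/D) = 3.029 rad. Then A = (D²/8)(θ − sin θ) = 2.599 m² and P = Dθ/2 = 4.044 m.
Hydraulic radius R = A/P = 2.599/4.044 = 0.6428 m.
From Manning's equation, S = [nQ / (1 A R^(2/3))]² = [0.014 × 4.15 / (1 × 2.599 × 0.6428^(2/3))]² = 0.000901.

S = 0.000901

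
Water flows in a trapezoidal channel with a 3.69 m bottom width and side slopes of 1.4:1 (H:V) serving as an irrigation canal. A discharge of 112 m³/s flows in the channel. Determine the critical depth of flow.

At critical depth, Q² T / (g A³) = 1, i.e. A³/T = Q²/g = 112²/9.81 = 1279.
Trying y = 2.15 m: A³/T = 307.8 — too small.
Trying y = 3.65 m: A³/T = 2382 — too large.
Trying y = 3.12 m: A³/T = 1279 — matches.

y_c = 3.12 m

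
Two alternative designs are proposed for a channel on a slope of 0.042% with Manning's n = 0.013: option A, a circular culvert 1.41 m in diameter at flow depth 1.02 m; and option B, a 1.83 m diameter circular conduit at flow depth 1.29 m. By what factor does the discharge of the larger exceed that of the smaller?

Channel A: For a circular section of diameter D = 1.41 m at depth y = 1.02 m, the central angle is θ = 2 arccos(1 − 2y/D) = 4.068 rad. Then A = (D²/8)(θ − sin θ) = 1.21 m² and P = Dθ/2 = 2.868 m. Hydraulic radius R = A/P = 1.21/2.868 = 0.4218 m. Q_A = (1/0.013)·1.21·0.4218^(2/3)·√0.00042 = 1.072 m³/s.
Channel B: For a circular section of diameter D = 1.83 m at depth y = 1.29 m, the central angle is θ = 2 arccos(1 − 2y/D) = 3.986 rad. Then A = (D²/8)(θ − sin θ) = 1.982 m² and P = Dθ/2 = 3.647 m. Hydraulic radius R = A/P = 1.982/3.647 = 0.5433 m. Q_B = (1/0.013)·1.982·0.5433^(2/3)·√0.00042 = 2.08 m³/s.
The larger discharge is 2.08 m³/s and the smaller is 1.072 m³/s; the ratio is 1.94.

1.94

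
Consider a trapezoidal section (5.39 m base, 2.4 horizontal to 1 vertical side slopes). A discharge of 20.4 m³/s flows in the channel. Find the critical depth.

y_c = 0.974 m

At critical depth, Q² T / (g A³) = 1, i.e. A³/T = Q²/g = 20.4²/9.81 = 42.42.
At y = 1.12 m: A³/T = 68.79 — over.
At y = 0.703 m: A³/T = 14.05 — short.
At y = 0.974 m: A³/T = 42.36 — ≈ 42.42.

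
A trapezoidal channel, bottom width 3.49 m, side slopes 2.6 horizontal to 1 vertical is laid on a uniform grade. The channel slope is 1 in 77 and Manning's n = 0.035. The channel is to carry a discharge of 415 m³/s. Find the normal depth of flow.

Manning's equation rearranged: A R^(2/3) = nQ / (1·√S) = 0.035 × 415 / (√0.01299) = 127.5.
Try y = 5.56 m: A R^(2/3) = 202.7 — over.
Try y = 3.36 m: A R^(2/3) = 61.9 — short.
Try y = 4.58 m: A R^(2/3) = 127.5 — close enough.

y_n = 4.58 m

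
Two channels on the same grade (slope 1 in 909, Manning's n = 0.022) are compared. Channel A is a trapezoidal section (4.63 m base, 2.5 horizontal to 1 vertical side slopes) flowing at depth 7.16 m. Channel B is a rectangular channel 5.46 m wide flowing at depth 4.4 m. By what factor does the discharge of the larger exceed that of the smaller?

11.4

Channel A: With bottom width b = 4.63 m and side slope z = 2.5: A = (b + zy)y = (4.63 + 2.5×7.16)×7.16 = 161.3 m²; P = b + 2y√(1+z²) = 4.63 + 2×7.16×2.693 = 43.19 m. Hydraulic radius R = A/P = 161.3/43.19 = 3.735 m. Q_A = (1/0.022)·161.3·3.735^(2/3)·√0.0011 = 585.5 m³/s.
Channel B: Flow area A = b·y = 5.46 × 4.4 = 24.02 m². Wetted perimeter P = b + 2y = 5.46 + 2×4.4 = 14.26 m. Hydraulic radius R = A/P = 24.02/14.26 = 1.685 m. Q_B = (1/0.022)·24.02·1.685^(2/3)·√0.0011 = 51.28 m³/s.
The larger discharge is 585.5 m³/s and the smaller is 51.28 m³/s; the ratio is 11.4.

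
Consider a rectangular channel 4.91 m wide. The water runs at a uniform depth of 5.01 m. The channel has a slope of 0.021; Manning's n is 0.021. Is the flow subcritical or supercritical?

supercritical

Flow area A = b·y = 4.91 × 5.01 = 24.6 m². Wetted perimeter P = b + 2y = 4.91 + 2×5.01 = 14.93 m.
Hydraulic radius R = A/P = 24.6/14.93 = 1.648 m.
V = (1/n) R^(2/3) √S = (1/0.021) × 1.648^(2/3) × √0.021 = 9.626 m/s. Hydraulic depth D_h = A/T = 24.6/4.91 = 5.01 m.
Froude number Fr = V/√(g·D_h) = 9.626/√(9.81×5.01) = 1.37, which is greater than 1, so the flow is supercritical.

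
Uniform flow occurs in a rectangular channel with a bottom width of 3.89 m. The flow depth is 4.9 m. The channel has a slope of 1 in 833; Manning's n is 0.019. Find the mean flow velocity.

Flow area A = b·y = 3.89 × 4.9 = 19.06 m². Wetted perimeter P = b + 2y = 3.89 + 2×4.9 = 13.69 m.
Hydraulic radius R = A/P = 19.06/13.69 = 1.392 m.
From Manning's equation, V = (1/n) R^(2/3) S^(1/2) = (1/0.019) × 1.392^(2/3) × 0.0012^(1/2) = 2.27 m/s.

V = 2.27 m/s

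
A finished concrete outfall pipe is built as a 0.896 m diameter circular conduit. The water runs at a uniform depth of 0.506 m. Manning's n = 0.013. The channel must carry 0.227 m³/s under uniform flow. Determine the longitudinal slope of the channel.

For a circular section of diameter D = 0.896 m at depth y = 0.506 m, the central angle is θ = 2 arccos(1 − 2y/D) = 3.401 rad. Then A = (D²/8)(θ − sin θ) = 0.3671 m² and P = Dθ/2 = 1.524 m.
Hydraulic radius R = A/P = 0.3671/1.524 = 0.2409 m.
From Manning's equation, S = [nQ / (1 A R^(2/3))]² = [0.013 × 0.227 / (1 × 0.3671 × 0.2409^(2/3))]² = 0.000431.

S = 0.000431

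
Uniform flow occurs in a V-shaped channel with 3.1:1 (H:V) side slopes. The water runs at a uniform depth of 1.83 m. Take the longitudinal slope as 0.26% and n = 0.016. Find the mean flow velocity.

For a triangular section with side slope z = 3.1: A = zy² = 3.1×1.83² = 10.38 m²; P = 2y√(1+z²) = 2×1.83×3.257 = 11.92 m.
Hydraulic radius R = A/P = 10.38/11.92 = 0.8708 m.
From Manning's equation, V = (1/n) R^(2/3) S^(1/2) = (1/0.016) × 0.8708^(2/3) × 0.0026^(1/2) = 2.91 m/s.

V = 2.91 m/s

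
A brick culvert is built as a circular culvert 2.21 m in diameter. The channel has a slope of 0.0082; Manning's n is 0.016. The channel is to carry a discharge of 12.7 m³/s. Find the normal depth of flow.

y_n = 1.59 m

Manning's equation rearranged: A R^(2/3) = nQ / (1·√S) = 0.016 × 12.7 / (√0.0082) = 2.244.
Trying y = 1.83 m: A R^(2/3) = 2.606 — high.
Trying y = 1.26 m: A R^(2/3) = 1.603 — low.
Trying y = 1.59 m: A R^(2/3) = 2.24 — matches.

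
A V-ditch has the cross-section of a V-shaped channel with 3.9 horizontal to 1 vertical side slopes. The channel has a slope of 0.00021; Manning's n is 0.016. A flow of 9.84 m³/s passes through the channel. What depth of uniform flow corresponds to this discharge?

y_n = 1.76 m

Manning's equation rearranged: A R^(2/3) = nQ / (1·√S) = 0.016 × 9.84 / (√0.00021) = 10.86.
Try y = 1.38 m: A R^(2/3) = 5.678 — short.
Try y = 2.08 m: A R^(2/3) = 16.96 — over.
Try y = 1.76 m: A R^(2/3) = 10.86 — close enough.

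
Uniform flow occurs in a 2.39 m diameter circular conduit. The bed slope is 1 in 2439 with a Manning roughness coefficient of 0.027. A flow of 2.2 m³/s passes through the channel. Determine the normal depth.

y_n = 1.81 m

Manning's equation rearranged: A R^(2/3) = nQ / (1·√S) = 0.027 × 2.2 / (√0.00041) = 2.934.
At y = 1.62 m: A R^(2/3) = 2.552 — low.
At y = 2.01 m: A R^(2/3) = 3.253 — high.
At y = 1.81 m: A R^(2/3) = 2.935 — close enough.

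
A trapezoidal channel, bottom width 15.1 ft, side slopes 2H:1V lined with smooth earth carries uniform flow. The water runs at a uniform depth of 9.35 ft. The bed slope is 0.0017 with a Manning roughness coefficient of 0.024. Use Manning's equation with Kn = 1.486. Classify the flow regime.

With bottom width b = 15.1 ft and side slope z = 2: A = (b + zy)y = (15.1 + 2×9.35)×9.35 = 316 ft²; P = b + 2y√(1+z²) = 15.1 + 2×9.35×2.236 = 56.91 ft.
Hydraulic radius R = A/P = 316/56.91 = 5.553 ft.
V = (1.486/n) R^(2/3) √S = (1.486/0.024) × 5.553^(2/3) × √0.0017 = 8.005 ft/s. Hydraulic depth D_h = A/T = 316/52.5 = 6.02 ft.
Froude number Fr = V/√(g·D_h) = 8.005/√(32.2×6.02) = 0.575, which is less than 1, so the flow is subcritical.

subcritical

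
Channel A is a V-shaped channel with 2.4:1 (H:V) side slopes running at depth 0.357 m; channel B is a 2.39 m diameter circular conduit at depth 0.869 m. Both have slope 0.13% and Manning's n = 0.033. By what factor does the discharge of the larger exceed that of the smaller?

9.78

Channel A: For a triangular section with side slope z = 2.4: A = zy² = 2.4×0.357² = 0.3059 m²; P = 2y√(1+z²) = 2×0.357×2.6 = 1.856 m. Hydraulic radius R = A/P = 0.3059/1.856 = 0.1648 m. Q_A = (1/0.033)·0.3059·0.1648^(2/3)·√0.0013 = 0.1004 m³/s.
Channel B: For a circular section of diameter D = 2.39 m at depth y = 0.869 m, the central angle is θ = 2 arccos(1 − 2y/D) = 2.589 rad. Then A = (D²/8)(θ − sin θ) = 1.474 m² and P = Dθ/2 = 3.094 m. Hydraulic radius R = A/P = 1.474/3.094 = 0.4764 m. Q_B = (1/0.033)·1.474·0.4764^(2/3)·√0.0013 = 0.9821 m³/s.
The larger discharge is 0.9821 m³/s and the smaller is 0.1004 m³/s; the ratio is 9.78.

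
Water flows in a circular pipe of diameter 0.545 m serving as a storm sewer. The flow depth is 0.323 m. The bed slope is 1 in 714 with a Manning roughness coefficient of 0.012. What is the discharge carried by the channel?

Q = 0.127 m³/s

For a circular section of diameter D = 0.545 m at depth y = 0.323 m, the central angle is θ = 2 arccos(1 − 2y/D) = 3.514 rad. Then A = (D²/8)(θ − sin θ) = 0.144 m² and P = Dθ/2 = 0.9577 m.
Hydraulic radius R = A/P = 0.144/0.9577 = 0.1504 m.
Manning's equation: Q = (1/n) A R^(2/3) S^(1/2) = (1/0.012) × 0.144 × 0.1504^(2/3) × 0.001401^(1/2) = 0.127 m³/s.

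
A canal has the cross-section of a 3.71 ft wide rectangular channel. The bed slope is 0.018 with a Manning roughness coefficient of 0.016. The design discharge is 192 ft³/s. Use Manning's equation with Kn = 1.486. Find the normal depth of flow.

y_n = 3.62 ft

Manning's equation rearranged: A R^(2/3) = nQ / (1.486·√S) = 0.016 × 192 / (1.486 × √0.018) = 15.41.
Trying y = 2.47 ft: A R^(2/3) = 9.523 — too small.
Trying y = 4.57 ft: A R^(2/3) = 20.4 — too large.
Trying y = 3.62 ft: A R^(2/3) = 15.39 — matches.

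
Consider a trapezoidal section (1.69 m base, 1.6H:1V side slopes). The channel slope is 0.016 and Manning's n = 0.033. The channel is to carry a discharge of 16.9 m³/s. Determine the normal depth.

Manning's equation rearranged: A R^(2/3) = nQ / (1·√S) = 0.033 × 16.9 / (√0.016) = 4.409.
Try y = 1.65 m: A R^(2/3) = 6.672 — high.
Try y = 1.12 m: A R^(2/3) = 2.954 — low.
Try y = 1.36 m: A R^(2/3) = 4.42 — ≈ 4.409.

y_n = 1.36 m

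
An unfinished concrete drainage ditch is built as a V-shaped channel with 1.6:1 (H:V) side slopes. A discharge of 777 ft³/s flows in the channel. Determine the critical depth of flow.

y_c = 6.81 ft

At critical depth, Q² T / (g A³) = 1, i.e. A³/T = Q²/g = 777²/32.2 = 18750.
Trying y = 5.52 ft: A³/T = 6560 — too small.
Trying y = 8.3 ft: A³/T = 50420 — too large.
Trying y = 6.81 ft: A³/T = 18750 — matches.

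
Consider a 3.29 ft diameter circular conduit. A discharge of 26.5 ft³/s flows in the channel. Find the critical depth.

At critical depth, Q² T / (g A³) = 1, i.e. A³/T = Q²/g = 26.5²/32.2 = 21.81.
At y = 1.11 ft: A³/T = 5.156 — too small.
At y = 1.96 ft: A³/T = 45.6 — too large.
At y = 1.62 ft: A³/T = 22.02 — close enough.

y_c = 1.62 ft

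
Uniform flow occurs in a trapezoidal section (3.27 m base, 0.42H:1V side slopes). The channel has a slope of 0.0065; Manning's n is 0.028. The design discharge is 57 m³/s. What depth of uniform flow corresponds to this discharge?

y_n = 3.29 m

Manning's equation rearranged: A R^(2/3) = nQ / (1·√S) = 0.028 × 57 / (√0.0065) = 19.8.
At y = 3.79 m: A R^(2/3) = 25.24 — over.
At y = 2.69 m: A R^(2/3) = 14.1 — short.
At y = 3.29 m: A R^(2/3) = 19.79 — matches.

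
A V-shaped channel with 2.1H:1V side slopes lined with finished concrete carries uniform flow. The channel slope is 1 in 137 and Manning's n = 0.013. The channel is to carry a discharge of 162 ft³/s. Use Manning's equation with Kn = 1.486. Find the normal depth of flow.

y_n = 2.65 ft

Manning's equation rearranged: A R^(2/3) = nQ / (1.486·√S) = 0.013 × 162 / (1.486 × √0.007299) = 16.59.
Try y = 3.21 ft: A R^(2/3) = 27.71 — over.
Try y = 2.02 ft: A R^(2/3) = 8.058 — short.
Try y = 2.65 ft: A R^(2/3) = 16.62 — matches.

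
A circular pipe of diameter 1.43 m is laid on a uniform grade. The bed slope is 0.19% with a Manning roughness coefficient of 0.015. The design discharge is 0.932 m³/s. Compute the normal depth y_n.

Manning's equation rearranged: A R^(2/3) = nQ / (1·√S) = 0.015 × 0.932 / (√0.0019) = 0.3207.
Trying y = 0.434 m: A R^(2/3) = 0.162 — short.
Trying y = 0.626 m: A R^(2/3) = 0.3209 — ≈ 0.3207.

y_n = 0.626 m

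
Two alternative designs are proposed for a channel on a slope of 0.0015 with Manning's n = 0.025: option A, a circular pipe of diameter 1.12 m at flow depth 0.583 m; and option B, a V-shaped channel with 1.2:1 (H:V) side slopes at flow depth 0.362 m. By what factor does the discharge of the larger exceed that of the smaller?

Channel A: For a circular section of diameter D = 1.12 m at depth y = 0.583 m, the central angle is θ = 2 arccos(1 − 2y/D) = 3.224 rad. Then A = (D²/8)(θ − sin θ) = 0.5184 m² and P = Dθ/2 = 1.805 m. Hydraulic radius R = A/P = 0.5184/1.805 = 0.2871 m. Q_A = (1/0.025)·0.5184·0.2871^(2/3)·√0.0015 = 0.3495 m³/s.
Channel B: For a triangular section with side slope z = 1.2: A = zy² = 1.2×0.362² = 0.1573 m²; P = 2y√(1+z²) = 2×0.362×1.562 = 1.131 m. Hydraulic radius R = A/P = 0.1573/1.131 = 0.139 m. Q_B = (1/0.025)·0.1573·0.139^(2/3)·√0.0015 = 0.06539 m³/s.
The larger discharge is 0.3495 m³/s and the smaller is 0.06539 m³/s; the ratio is 5.35.

5.35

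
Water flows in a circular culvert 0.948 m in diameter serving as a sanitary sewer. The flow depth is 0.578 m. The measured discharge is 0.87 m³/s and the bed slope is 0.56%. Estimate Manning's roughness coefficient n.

For a circular section of diameter D = 0.948 m at depth y = 0.578 m, the central angle is θ = 2 arccos(1 − 2y/D) = 3.584 rad. Then A = (D²/8)(θ − sin θ) = 0.4507 m² and P = Dθ/2 = 1.699 m.
Hydraulic radius R = A/P = 0.4507/1.699 = 0.2653 m.
Rearranging Manning's equation: n = (1/Q) A R^(2/3) S^(1/2) = (1/0.87) × 0.4507 × 0.2653^(2/3) × √0.0056 = 0.016.

n = 0.016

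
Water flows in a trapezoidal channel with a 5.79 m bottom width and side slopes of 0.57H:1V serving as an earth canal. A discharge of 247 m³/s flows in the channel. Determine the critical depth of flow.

y_c = 4.83 m

At critical depth, Q² T / (g A³) = 1, i.e. A³/T = Q²/g = 247²/9.81 = 6219.
At y = 4.14 m: A³/T = 3655 — low.
At y = 6.04 m: A³/T = 13680 — high.
At y = 4.83 m: A³/T = 6220 — matches.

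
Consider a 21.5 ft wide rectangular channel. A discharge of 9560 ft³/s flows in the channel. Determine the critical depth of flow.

y_c = 18.3 ft

For a rectangular channel, critical depth y_c = (q²/g)^(1/3) where q = Q/b = 9560/21.5 = 444.7 ft²/s.
So y_c = (444.7²/32.2)^(1/3) = 18.3 ft.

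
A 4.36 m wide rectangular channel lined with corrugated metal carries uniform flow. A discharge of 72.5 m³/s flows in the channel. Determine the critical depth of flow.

y_c = 3.04 m

For a rectangular channel, critical depth y_c = (q²/g)^(1/3) where q = Q/b = 72.5/4.36 = 16.63 m²/s.
So y_c = (16.63²/9.81)^(1/3) = 3.04 m.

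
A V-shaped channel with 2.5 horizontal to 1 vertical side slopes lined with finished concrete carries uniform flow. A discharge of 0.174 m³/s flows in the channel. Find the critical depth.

y_c = 0.251 m

At critical depth, Q² T / (g A³) = 1, i.e. A³/T = Q²/g = 0.174²/9.81 = 0.003086.
Try y = 0.285 m: A³/T = 0.005876 — high.
Try y = 0.222 m: A³/T = 0.001685 — low.
Try y = 0.251 m: A³/T = 0.003113 — matches.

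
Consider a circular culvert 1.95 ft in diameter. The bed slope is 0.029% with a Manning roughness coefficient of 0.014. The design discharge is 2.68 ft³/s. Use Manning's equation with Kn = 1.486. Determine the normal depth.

Manning's equation rearranged: A R^(2/3) = nQ / (1.486·√S) = 0.014 × 2.68 / (1.486 × √0.00029) = 1.483.
At y = 1.15 ft: A R^(2/3) = 1.21 — too small.
At y = 1.63 ft: A R^(2/3) = 1.881 — too large.
At y = 1.32 ft: A R^(2/3) = 1.481 — ≈ 1.483.

y_n = 1.32 ft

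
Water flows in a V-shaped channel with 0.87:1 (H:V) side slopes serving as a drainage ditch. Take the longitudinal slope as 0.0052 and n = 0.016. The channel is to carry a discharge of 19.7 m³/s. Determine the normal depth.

Manning's equation rearranged: A R^(2/3) = nQ / (1·√S) = 0.016 × 19.7 / (√0.0052) = 4.371.
At y = 2.97 m: A R^(2/3) = 7.544 — high.
At y = 1.77 m: A R^(2/3) = 1.898 — low.
At y = 2.42 m: A R^(2/3) = 4.37 — ≈ 4.371.

y_n = 2.42 m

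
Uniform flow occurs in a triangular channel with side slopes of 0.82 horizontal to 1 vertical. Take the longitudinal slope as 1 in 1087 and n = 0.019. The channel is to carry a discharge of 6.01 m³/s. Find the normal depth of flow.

Manning's equation rearranged: A R^(2/3) = nQ / (1·√S) = 0.019 × 6.01 / (√0.00092) = 3.765.
Trying y = 2.67 m: A R^(2/3) = 5.231 — over.
Trying y = 2.08 m: A R^(2/3) = 2.688 — short.
Trying y = 2.36 m: A R^(2/3) = 3.764 — matches.

y_n = 2.36 m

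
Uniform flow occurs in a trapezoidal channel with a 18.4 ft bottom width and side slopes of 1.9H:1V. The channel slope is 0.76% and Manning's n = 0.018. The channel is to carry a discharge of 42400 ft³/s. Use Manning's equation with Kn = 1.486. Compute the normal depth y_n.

y_n = 20.6 ft

Manning's equation rearranged: A R^(2/3) = nQ / (1.486·√S) = 0.018 × 42400 / (1.486 × √0.0076) = 5891.
Trying y = 16.3 ft: A R^(2/3) = 3509 — too small.
Trying y = 25.4 ft: A R^(2/3) = 9496 — too large.
Trying y = 20.6 ft: A R^(2/3) = 5895 — matches.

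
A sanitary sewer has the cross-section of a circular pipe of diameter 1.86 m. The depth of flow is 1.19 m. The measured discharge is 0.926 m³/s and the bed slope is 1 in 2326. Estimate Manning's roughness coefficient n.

For a circular section of diameter D = 1.86 m at depth y = 1.19 m, the central angle is θ = 2 arccos(1 − 2y/D) = 3.708 rad. Then A = (D²/8)(θ − sin θ) = 1.836 m² and P = Dθ/2 = 3.449 m.
Hydraulic radius R = A/P = 1.836/3.449 = 0.5323 m.
Rearranging Manning's equation: n = (1/Q) A R^(2/3) S^(1/2) = (1/0.926) × 1.836 × 0.5323^(2/3) × √0.0004299 = 0.027.

n = 0.027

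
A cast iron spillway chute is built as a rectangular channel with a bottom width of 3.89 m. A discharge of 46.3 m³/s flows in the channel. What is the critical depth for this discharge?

For a rectangular channel, critical depth y_c = (q²/g)^(1/3) where q = Q/b = 46.3/3.89 = 11.9 m²/s.
So y_c = (11.9²/9.81)^(1/3) = 2.44 m.

y_c = 2.44 m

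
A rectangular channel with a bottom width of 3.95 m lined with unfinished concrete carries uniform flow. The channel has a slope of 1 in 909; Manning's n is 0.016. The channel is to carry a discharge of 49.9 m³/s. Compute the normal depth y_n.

y_n = 4.86 m

Manning's equation rearranged: A R^(2/3) = nQ / (1·√S) = 0.016 × 49.9 / (√0.0011) = 24.07.
Trying y = 6.04 m: A R^(2/3) = 31.1 — too large.
Trying y = 4.86 m: A R^(2/3) = 24.07 — matches.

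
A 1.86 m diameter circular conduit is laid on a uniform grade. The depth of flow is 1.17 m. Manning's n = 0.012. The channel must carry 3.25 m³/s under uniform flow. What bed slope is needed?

For a circular section of diameter D = 1.86 m at depth y = 1.17 m, the central angle is θ = 2 arccos(1 − 2y/D) = 3.664 rad. Then A = (D²/8)(θ − sin θ) = 1.8 m² and P = Dθ/2 = 3.407 m.
Hydraulic radius R = A/P = 1.8/3.407 = 0.5283 m.
From Manning's equation, S = [nQ / (1 A R^(2/3))]² = [0.012 × 3.25 / (1 × 1.8 × 0.5283^(2/3))]² = 0.0011.

S = 0.0011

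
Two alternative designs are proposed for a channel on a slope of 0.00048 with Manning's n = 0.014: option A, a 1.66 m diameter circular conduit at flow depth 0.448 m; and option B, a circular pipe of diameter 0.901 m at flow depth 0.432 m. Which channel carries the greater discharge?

Channel A: For a circular section of diameter D = 1.66 m at depth y = 0.448 m, the central angle is θ = 2 arccos(1 − 2y/D) = 2.185 rad. Then A = (D²/8)(θ − sin θ) = 0.4712 m² and P = Dθ/2 = 1.814 m. Hydraulic radius R = A/P = 0.4712/1.814 = 0.2598 m. Q_A = (1/0.014)·0.4712·0.2598^(2/3)·√0.00048 = 0.3002 m³/s.
Channel B: For a circular section of diameter D = 0.901 m at depth y = 0.432 m, the central angle is θ = 2 arccos(1 − 2y/D) = 3.059 rad. Then A = (D²/8)(θ − sin θ) = 0.3021 m² and P = Dθ/2 = 1.378 m. Hydraulic radius R = A/P = 0.3021/1.378 = 0.2192 m. Q_B = (1/0.014)·0.3021·0.2192^(2/3)·√0.00048 = 0.1719 m³/s.
Q_A = 0.3002 m³/s vs Q_B = 0.1719 m³/s, so channel A carries more.

channel A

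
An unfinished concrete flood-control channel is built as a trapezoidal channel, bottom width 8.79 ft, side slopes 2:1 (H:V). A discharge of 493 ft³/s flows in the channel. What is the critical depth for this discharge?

At critical depth, Q² T / (g A³) = 1, i.e. A³/T = Q²/g = 493²/32.2 = 7548.
Trying y = 4.16 ft: A³/T = 14180 — high.
Trying y = 2.86 ft: A³/T = 3533 — low.
Trying y = 3.52 ft: A³/T = 7565 — matches.

y_c = 3.52 ft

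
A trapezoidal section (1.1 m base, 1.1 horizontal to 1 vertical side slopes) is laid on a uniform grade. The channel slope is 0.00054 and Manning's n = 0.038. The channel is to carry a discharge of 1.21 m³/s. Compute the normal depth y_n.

y_n = 1.16 m

Manning's equation rearranged: A R^(2/3) = nQ / (1·√S) = 0.038 × 1.21 / (√0.00054) = 1.979.
Trying y = 0.979 m: A R^(2/3) = 1.398 — short.
Trying y = 1.16 m: A R^(2/3) = 1.973 — matches.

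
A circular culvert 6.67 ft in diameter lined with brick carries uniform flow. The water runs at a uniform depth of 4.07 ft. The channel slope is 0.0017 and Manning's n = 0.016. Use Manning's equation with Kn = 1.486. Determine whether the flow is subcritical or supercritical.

For a circular section of diameter D = 6.67 ft at depth y = 4.07 ft, the central angle is θ = 2 arccos(1 − 2y/D) = 3.586 rad. Then A = (D²/8)(θ − sin θ) = 22.33 ft² and P = Dθ/2 = 11.96 ft.
Hydraulic radius R = A/P = 22.33/11.96 = 1.867 ft.
V = (1.486/n) R^(2/3) √S = (1.486/0.016) × 1.867^(2/3) × √0.0017 = 5.807 ft/s. Hydraulic depth D_h = A/T = 22.33/6.506 = 3.433 ft.
Froude number Fr = V/√(g·D_h) = 5.807/√(32.2×3.433) = 0.552, which is less than 1, so the flow is subcritical.

subcritical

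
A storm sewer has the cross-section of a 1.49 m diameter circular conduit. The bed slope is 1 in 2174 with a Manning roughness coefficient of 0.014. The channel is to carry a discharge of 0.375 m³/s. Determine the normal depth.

Manning's equation rearranged: A R^(2/3) = nQ / (1·√S) = 0.014 × 0.375 / (√0.00046) = 0.2448.
Trying y = 0.395 m: A R^(2/3) = 0.1388 — low.
Trying y = 0.611 m: A R^(2/3) = 0.3183 — high.
Trying y = 0.53 m: A R^(2/3) = 0.2447 — ≈ 0.2448.

y_n = 0.53 m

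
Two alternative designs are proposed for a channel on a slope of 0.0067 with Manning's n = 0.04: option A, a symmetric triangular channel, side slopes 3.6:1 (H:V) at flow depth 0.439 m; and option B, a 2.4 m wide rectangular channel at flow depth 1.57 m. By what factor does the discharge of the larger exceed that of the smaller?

11.8

Channel A: For a triangular section with side slope z = 3.6: A = zy² = 3.6×0.439² = 0.6938 m²; P = 2y√(1+z²) = 2×0.439×3.736 = 3.28 m. Hydraulic radius R = A/P = 0.6938/3.28 = 0.2115 m. Q_A = (1/0.04)·0.6938·0.2115^(2/3)·√0.0067 = 0.504 m³/s.
Channel B: Flow area A = b·y = 2.4 × 1.57 = 3.768 m². Wetted perimeter P = b + 2y = 2.4 + 2×1.57 = 5.54 m. Hydraulic radius R = A/P = 3.768/5.54 = 0.6801 m. Q_B = (1/0.04)·3.768·0.6801^(2/3)·√0.0067 = 5.963 m³/s.
The larger discharge is 5.963 m³/s and the smaller is 0.504 m³/s; the ratio is 11.8.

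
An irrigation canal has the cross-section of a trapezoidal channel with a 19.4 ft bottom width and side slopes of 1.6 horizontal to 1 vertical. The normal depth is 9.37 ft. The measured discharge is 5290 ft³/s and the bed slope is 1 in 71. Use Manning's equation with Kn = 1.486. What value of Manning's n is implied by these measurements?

n = 0.035

With bottom width b = 19.4 ft and side slope z = 1.6: A = (b + zy)y = (19.4 + 1.6×9.37)×9.37 = 322.3 ft²; P = b + 2y√(1+z²) = 19.4 + 2×9.37×1.887 = 54.76 ft.
Hydraulic radius R = A/P = 322.3/54.76 = 5.885 ft.
Rearranging Manning's equation: n = (1.486/Q) A R^(2/3) S^(1/2) = (1.486/5290) × 322.3 × 5.885^(2/3) × √0.01408 = 0.035.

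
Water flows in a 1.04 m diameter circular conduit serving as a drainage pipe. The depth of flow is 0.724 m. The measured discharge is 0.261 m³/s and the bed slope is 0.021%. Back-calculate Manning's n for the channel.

n = 0.016

For a circular section of diameter D = 1.04 m at depth y = 0.724 m, the central angle is θ = 2 arccos(1 − 2y/D) = 3.948 rad. Then A = (D²/8)(θ − sin θ) = 0.6313 m² and P = Dθ/2 = 2.053 m.
Hydraulic radius R = A/P = 0.6313/2.053 = 0.3075 m.
Rearranging Manning's equation: n = (1/Q) A R^(2/3) S^(1/2) = (1/0.261) × 0.6313 × 0.3075^(2/3) × √0.00021 = 0.016.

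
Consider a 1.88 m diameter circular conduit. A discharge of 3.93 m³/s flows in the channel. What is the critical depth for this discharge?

At critical depth, Q² T / (g A³) = 1, i.e. A³/T = Q²/g = 3.93²/9.81 = 1.574.
Try y = 1.13 m: A³/T = 2.875 — high.
Try y = 0.72 m: A³/T = 0.512 — low.
Try y = 0.965 m: A³/T = 1.572 — ≈ 1.574.

y_c = 0.965 m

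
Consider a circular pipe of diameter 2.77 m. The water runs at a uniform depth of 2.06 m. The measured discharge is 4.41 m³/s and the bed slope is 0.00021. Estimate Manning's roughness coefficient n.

n = 0.014

For a circular section of diameter D = 2.77 m at depth y = 2.06 m, the central angle is θ = 2 arccos(1 − 2y/D) = 4.16 rad. Then A = (D²/8)(θ − sin θ) = 4.806 m² and P = Dθ/2 = 5.761 m.
Hydraulic radius R = A/P = 4.806/5.761 = 0.8342 m.
Rearranging Manning's equation: n = (1/Q) A R^(2/3) S^(1/2) = (1/4.41) × 4.806 × 0.8342^(2/3) × √0.00021 = 0.014.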